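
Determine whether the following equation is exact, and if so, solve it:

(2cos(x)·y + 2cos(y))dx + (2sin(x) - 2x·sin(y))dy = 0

Verify exactness: ∂M/∂y = ∂N/∂x ✓
Find F(x,y) such that ∂F/∂x = M, ∂F/∂y = N
Solution: 2sin(x)·y + 2x·cos(y) = C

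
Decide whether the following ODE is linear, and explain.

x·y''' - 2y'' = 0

Linear (y and its derivatives appear to the first power only, no products of y terms)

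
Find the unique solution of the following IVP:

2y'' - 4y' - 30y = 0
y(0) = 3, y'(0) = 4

General solution: y = C₁e^(5x) + C₂e^(-3x)
Applying ICs: C₁ = 13/8, C₂ = 11/8
Particular solution: y = (13/8)e^(5x) + (11/8)e^(-3x)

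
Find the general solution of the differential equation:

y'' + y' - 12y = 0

Characteristic equation: r² + r - 12 = 0
Roots: r = 3, -4 (distinct real)
General solution: y = C₁e^(3x) + C₂e^(-4x)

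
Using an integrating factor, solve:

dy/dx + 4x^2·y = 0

Using integrating factor method:

General solution: y = Ce^(-4x^3/3)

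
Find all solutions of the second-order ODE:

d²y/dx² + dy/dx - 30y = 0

Characteristic equation: r² + r - 30 = 0
Roots: r = 5, -6 (distinct real)
General solution: y = C₁e^(5x) + C₂e^(-6x)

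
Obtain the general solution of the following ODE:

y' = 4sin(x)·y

Separating variables and integrating:
ln|y| = -4cos(x) + C

General solution: y = Ce^(-4cos(x))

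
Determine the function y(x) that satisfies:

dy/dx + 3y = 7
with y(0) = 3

General solution: y = 7/3 + Ce^(-3x)
Applying y(0) = 3: C = 3 - 7/3 = 2/3
Particular solution: y = 7/3 + (2/3)e^(-3x)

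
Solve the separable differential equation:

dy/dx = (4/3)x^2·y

Separating variables and integrating:
ln|y| = 4x^3/9 + C

General solution: y = Ce^(4x^3/9)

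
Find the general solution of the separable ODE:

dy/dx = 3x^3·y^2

Separating variables and integrating:
-1/y = 3x^4/4 + C

General solution: y^-1 = (-3/4)x^4 + C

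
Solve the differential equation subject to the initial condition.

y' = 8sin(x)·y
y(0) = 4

General solution: y = Ce^(-8cos(x))
Applying IC y(0) = 4:
Particular solution: y = 4e^(8(1-cos(x)))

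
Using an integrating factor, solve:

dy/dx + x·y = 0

Using integrating factor method:

General solution: y = Ce^(-x^2/2)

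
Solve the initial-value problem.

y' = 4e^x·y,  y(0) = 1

General solution: y = Ce^(4e^x)
Applying IC y(0) = 1:
Particular solution: y = e^(4(e^x - 1))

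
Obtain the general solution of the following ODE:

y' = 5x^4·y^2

Separating variables and integrating:
-1/y = x^5 + C

General solution: y^-1 = -x^5 + C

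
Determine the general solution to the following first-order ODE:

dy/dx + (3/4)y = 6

Using integrating factor method:

General solution: y = 8 + Ce^(-3x/4)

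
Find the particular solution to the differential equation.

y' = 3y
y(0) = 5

General solution: y = Ce^(3x)
Applying IC y(0) = 5:
Particular solution: y = 5e^(3x)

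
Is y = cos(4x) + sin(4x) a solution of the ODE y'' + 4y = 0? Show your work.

Verification:
y'' = -16cos(4x) - 16sin(4x)
y'' + 4y ≠ 0 (frequency mismatch: got 16 instead of 4)

No, it is not a solution.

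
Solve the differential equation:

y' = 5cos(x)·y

Separating variables and integrating:
ln|y| = 5sin(x) + C

General solution: y = Ce^(5sin(x))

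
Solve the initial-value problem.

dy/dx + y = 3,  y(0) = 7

General solution: y = 3 + Ce^(-x)
Applying y(0) = 7: C = 7 - 3 = 4
Particular solution: y = 3 + 4e^(-x)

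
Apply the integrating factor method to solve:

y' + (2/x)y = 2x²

Using integrating factor method:

General solution: y = (2/5)x^3 + Cx^(-2)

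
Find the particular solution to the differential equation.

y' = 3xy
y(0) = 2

General solution: y = Ce^(3x²/2)
Applying IC y(0) = 2:
Particular solution: y = 2e^(3x²/2)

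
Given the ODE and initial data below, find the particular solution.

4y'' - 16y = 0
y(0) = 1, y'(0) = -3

General solution: y = C₁e^(2x) + C₂e^(-2x)
Applying ICs: C₁ = -1/4, C₂ = 5/4
Particular solution: y = -(1/4)e^(2x) + (5/4)e^(-2x)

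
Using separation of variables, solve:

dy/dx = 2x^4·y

Separating variables and integrating:
ln|y| = 2x^5/5 + C

General solution: y = Ce^(2x^5/5)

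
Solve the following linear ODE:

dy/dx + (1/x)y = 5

Using integrating factor method:

General solution: y = (5/2)x + C/x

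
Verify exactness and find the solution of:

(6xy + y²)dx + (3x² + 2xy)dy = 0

Verify exactness: ∂M/∂y = ∂N/∂x ✓
Find F(x,y) such that ∂F/∂x = M, ∂F/∂y = N
Solution: 3x²y + xy² = C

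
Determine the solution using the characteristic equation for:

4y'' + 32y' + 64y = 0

Characteristic equation: 4r² + 32r + 64 = 0
Divide by 4: r² + 8r + 16 = 0
Factored: (r + 4)² = 0
Repeated root: r = -4
General solution: y = (C₁ + C₂x)e^(-4x)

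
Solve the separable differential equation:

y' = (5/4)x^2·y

Separating variables and integrating:
ln|y| = 5x^3/12 + C

General solution: y = Ce^(5x^3/12)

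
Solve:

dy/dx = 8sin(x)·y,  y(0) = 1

General solution: y = Ce^(-8cos(x))
Applying IC y(0) = 1:
Particular solution: y = e^(8(1-cos(x)))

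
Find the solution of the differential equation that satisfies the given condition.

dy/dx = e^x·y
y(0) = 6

General solution: y = Ce^(e^x)
Applying IC y(0) = 6:
Particular solution: y = 6e^(e^x - 1)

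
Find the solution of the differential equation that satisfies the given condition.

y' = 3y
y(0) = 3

General solution: y = Ce^(3x)
Applying IC y(0) = 3:
Particular solution: y = 3e^(3x)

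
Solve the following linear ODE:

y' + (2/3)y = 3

Using integrating factor method:

General solution: y = 9/2 + Ce^(-2x/3)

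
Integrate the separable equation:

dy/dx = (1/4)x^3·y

Separating variables and integrating:
ln|y| = x^4/16 + C

General solution: y = Ce^(x^4/16)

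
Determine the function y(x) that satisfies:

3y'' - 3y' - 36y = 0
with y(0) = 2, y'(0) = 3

General solution: y = C₁e^(4x) + C₂e^(-3x)
Applying ICs: C₁ = 9/7, C₂ = 5/7
Particular solution: y = (9/7)e^(4x) + (5/7)e^(-3x)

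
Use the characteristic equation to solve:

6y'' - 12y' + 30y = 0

Characteristic equation: 6r² - 12r + 30 = 0
Divide by 6: r² - 2r + 5 = 0
Roots: r = 1 ± 2i (complex conjugates)
General solution: y = e^x(C₁cos(2x) + C₂sin(2x))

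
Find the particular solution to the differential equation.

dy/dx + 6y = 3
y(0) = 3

General solution: y = 1/2 + Ce^(-6x)
Applying y(0) = 3: C = 3 - 1/2 = 5/2
Particular solution: y = 1/2 + (5/2)e^(-6x)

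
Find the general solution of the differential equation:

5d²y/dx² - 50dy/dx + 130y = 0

Characteristic equation: 5r² - 50r + 130 = 0
Divide by 5: r² - 10r + 26 = 0
Roots: r = 5 ± i (complex conjugates)
General solution: y = e^(5x)(C₁cos(x) + C₂sin(x))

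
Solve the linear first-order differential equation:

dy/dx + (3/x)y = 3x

Using integrating factor method:

General solution: y = (3/5)x^2 + Cx^(-3)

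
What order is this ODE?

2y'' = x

The order is 2 (highest derivative is of order 2).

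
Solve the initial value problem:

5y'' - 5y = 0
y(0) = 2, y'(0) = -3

General solution: y = C₁e^x + C₂e^(-x)
Applying ICs: C₁ = -1/2, C₂ = 5/2
Particular solution: y = -(1/2)e^x + (5/2)e^(-x)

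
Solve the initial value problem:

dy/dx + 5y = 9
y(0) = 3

General solution: y = 9/5 + Ce^(-5x)
Applying y(0) = 3: C = 3 - 9/5 = 6/5
Particular solution: y = 9/5 + (6/5)e^(-5x)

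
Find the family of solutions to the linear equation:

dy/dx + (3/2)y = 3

Using integrating factor method:

General solution: y = 2 + Ce^(-3x/2)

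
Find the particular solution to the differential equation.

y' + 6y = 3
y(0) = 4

General solution: y = 1/2 + Ce^(-6x)
Applying y(0) = 4: C = 4 - 1/2 = 7/2
Particular solution: y = 1/2 + (7/2)e^(-6x)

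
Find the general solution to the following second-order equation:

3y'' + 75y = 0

Characteristic equation: 3r² + 75 = 0
Divide by 3: r² + 25 = 0
Roots: r = ±5i (complex conjugates)
General solution: y = C₁cos(5x) + C₂sin(5x)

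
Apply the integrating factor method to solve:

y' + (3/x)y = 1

Using integrating factor method:

General solution: y = (1/4)x + Cx^(-3)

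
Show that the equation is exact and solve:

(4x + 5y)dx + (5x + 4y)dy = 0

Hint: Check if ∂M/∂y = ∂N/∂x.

Verify exactness: ∂M/∂y = ∂N/∂x ✓
Find F(x,y) such that ∂F/∂x = M, ∂F/∂y = N
Solution: 2x² + 5xy + 2y² = C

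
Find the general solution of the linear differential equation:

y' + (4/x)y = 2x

Using integrating factor method:

General solution: y = (1/3)x^2 + Cx^(-4)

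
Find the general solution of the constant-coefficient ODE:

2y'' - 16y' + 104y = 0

Characteristic equation: 2r² - 16r + 104 = 0
Divide by 2: r² - 8r + 52 = 0
Roots: r = 4 ± 6i (complex conjugates)
General solution: y = e^(4x)(C₁cos(6x) + C₂sin(6x))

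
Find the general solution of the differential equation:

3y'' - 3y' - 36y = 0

Characteristic equation: 3r² - 3r - 36 = 0
Divide by 3: r² - r - 12 = 0
Roots: r = 4, -3 (distinct real)
General solution: y = C₁e^(4x) + C₂e^(-3x)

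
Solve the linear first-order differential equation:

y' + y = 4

Using integrating factor method:

General solution: y = 4 + Ce^(-x)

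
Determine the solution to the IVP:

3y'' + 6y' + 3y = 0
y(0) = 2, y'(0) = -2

General solution: y = (C₁ + C₂x)e^(-x)
Repeated root r = -1
Applying ICs: C₁ = 2, C₂ = 0
Particular solution: y = 2e^(-x)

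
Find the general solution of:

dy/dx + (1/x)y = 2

Using integrating factor method:

General solution: y = x + C/x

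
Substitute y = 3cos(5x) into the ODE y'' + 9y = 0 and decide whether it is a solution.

Verification:
y'' = -75cos(5x)
y'' + 9y ≠ 0 (frequency mismatch: got 25 instead of 9)

No, it is not a solution.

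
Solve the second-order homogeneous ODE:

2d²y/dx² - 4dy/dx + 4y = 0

Characteristic equation: 2r² - 4r + 4 = 0
Divide by 2: r² - 2r + 2 = 0
Roots: r = 1 ± i (complex conjugates)
General solution: y = e^x(C₁cos(x) + C₂sin(x))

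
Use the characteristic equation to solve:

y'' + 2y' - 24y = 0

Characteristic equation: r² + 2r - 24 = 0
Roots: r = 4, -6 (distinct real)
General solution: y = C₁e^(4x) + C₂e^(-6x)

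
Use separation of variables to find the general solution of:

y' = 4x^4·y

Separating variables and integrating:
ln|y| = 4x^5/5 + C

General solution: y = Ce^(4x^5/5)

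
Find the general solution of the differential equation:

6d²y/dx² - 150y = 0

Characteristic equation: 6r² - 150 = 0
Divide by 6: r² - 25 = 0
Roots: r = 5, -5 (distinct real)
General solution: y = C₁e^(5x) + C₂e^(-5x)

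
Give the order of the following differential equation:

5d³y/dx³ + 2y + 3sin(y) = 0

The order is 3 (highest derivative is of order 3).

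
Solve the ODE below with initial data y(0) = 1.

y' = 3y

General solution: y = Ce^(3x)
Applying IC y(0) = 1:
Particular solution: y = e^(3x)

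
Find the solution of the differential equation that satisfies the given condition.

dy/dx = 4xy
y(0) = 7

General solution: y = Ce^(2x²)
Applying IC y(0) = 7:
Particular solution: y = 7e^(2x²)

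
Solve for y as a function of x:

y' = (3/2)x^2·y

Separating variables and integrating:
ln|y| = x^3/2 + C

General solution: y = Ce^(x^3/2)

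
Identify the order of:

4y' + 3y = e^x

The order is 1 (highest derivative is of order 1).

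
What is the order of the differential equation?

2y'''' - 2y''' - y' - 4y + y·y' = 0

The order is 4 (highest derivative is of order 4).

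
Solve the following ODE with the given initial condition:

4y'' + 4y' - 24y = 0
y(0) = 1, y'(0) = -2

General solution: y = C₁e^(2x) + C₂e^(-3x)
Applying ICs: C₁ = 1/5, C₂ = 4/5
Particular solution: y = (1/5)e^(2x) + (4/5)e^(-3x)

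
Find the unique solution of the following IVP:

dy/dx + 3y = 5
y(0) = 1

General solution: y = 5/3 + Ce^(-3x)
Applying y(0) = 1: C = 1 - 5/3 = -2/3
Particular solution: y = 5/3 - (2/3)e^(-3x)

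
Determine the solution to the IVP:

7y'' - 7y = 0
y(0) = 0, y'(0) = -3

General solution: y = C₁e^x + C₂e^(-x)
Applying ICs: C₁ = -3/2, C₂ = 3/2
Particular solution: y = -(3/2)e^x + (3/2)e^(-x)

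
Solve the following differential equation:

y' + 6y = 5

Using integrating factor method:

General solution: y = 5/6 + Ce^(-6x)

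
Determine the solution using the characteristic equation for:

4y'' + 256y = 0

Characteristic equation: 4r² + 256 = 0
Divide by 4: r² + 64 = 0
Roots: r = ±8i (complex conjugates)
General solution: y = C₁cos(8x) + C₂sin(8x)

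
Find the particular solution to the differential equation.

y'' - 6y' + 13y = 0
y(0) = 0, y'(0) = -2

General solution: y = e^(3x)(C₁cos(2x) + C₂sin(2x))
Complex roots r = 3 ± 2i
Applying ICs: C₁ = 0, C₂ = -1
Particular solution: y = e^(3x)(-sin(2x))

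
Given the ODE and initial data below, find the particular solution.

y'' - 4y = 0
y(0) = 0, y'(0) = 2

General solution: y = C₁e^(2x) + C₂e^(-2x)
Applying ICs: C₁ = 1/2, C₂ = -1/2
Particular solution: y = (1/2)e^(2x) - (1/2)e^(-2x)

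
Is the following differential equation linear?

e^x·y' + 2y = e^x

Yes. Linear (y and its derivatives appear to the first power only, no products of y terms)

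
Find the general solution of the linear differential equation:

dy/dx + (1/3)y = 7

Using integrating factor method:

General solution: y = 21 + Ce^(-x/3)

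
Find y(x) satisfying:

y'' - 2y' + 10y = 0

Characteristic equation: r² - 2r + 10 = 0
Roots: r = 1 ± 3i (complex conjugates)
General solution: y = e^x(C₁cos(3x) + C₂sin(3x))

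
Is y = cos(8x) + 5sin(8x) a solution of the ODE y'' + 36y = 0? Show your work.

Verification:
y'' = -64cos(8x) - 320sin(8x)
y'' + 36y ≠ 0 (frequency mismatch: got 64 instead of 36)

No, it is not a solution.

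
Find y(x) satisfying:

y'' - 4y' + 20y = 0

Characteristic equation: r² - 4r + 20 = 0
Roots: r = 2 ± 4i (complex conjugates)
General solution: y = e^(2x)(C₁cos(4x) + C₂sin(4x))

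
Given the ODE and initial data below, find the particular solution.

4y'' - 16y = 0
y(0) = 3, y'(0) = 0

General solution: y = C₁e^(2x) + C₂e^(-2x)
Applying ICs: C₁ = 3/2, C₂ = 3/2
Particular solution: y = (3/2)e^(2x) + (3/2)e^(-2x)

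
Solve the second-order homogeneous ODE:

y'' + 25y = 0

Characteristic equation: r² + 25 = 0
Roots: r = ±5i (complex conjugates)
General solution: y = C₁cos(5x) + C₂sin(5x)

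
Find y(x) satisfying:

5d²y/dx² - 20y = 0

Characteristic equation: 5r² - 20 = 0
Divide by 5: r² - 4 = 0
Roots: r = 2, -2 (distinct real)
General solution: y = C₁e^(2x) + C₂e^(-2x)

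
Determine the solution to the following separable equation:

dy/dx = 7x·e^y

Separating variables and integrating:
-e^(-y) = 7x²/2 + C

General solution: y = -ln(C - 7x²/2)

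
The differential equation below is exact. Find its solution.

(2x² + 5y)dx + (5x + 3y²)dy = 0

Verify exactness: ∂M/∂y = ∂N/∂x ✓
Find F(x,y) such that ∂F/∂x = M, ∂F/∂y = N
Solution: 2x³/3 + 5xy + y³ = C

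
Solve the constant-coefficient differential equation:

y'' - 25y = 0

Characteristic equation: r² - 25 = 0
Roots: r = 5, -5 (distinct real)
General solution: y = C₁e^(5x) + C₂e^(-5x)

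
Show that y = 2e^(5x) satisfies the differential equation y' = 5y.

Verification:
y = 2e^(5x)
y' = 10e^(5x)
5y = 10e^(5x)
y' = 5y ✓

Yes, it is a solution.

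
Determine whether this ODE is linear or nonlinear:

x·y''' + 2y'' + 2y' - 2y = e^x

Linear (y and its derivatives appear to the first power only, no products of y terms)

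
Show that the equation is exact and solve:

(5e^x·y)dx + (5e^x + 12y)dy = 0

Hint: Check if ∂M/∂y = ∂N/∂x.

Verify exactness: ∂M/∂y = ∂N/∂x ✓
Find F(x,y) such that ∂F/∂x = M, ∂F/∂y = N
Solution: 5e^x·y + 6y² = C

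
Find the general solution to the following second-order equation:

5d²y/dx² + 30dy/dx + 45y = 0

Characteristic equation: 5r² + 30r + 45 = 0
Divide by 5: r² + 6r + 9 = 0
Factored: (r + 3)² = 0
Repeated root: r = -3
General solution: y = (C₁ + C₂x)e^(-3x)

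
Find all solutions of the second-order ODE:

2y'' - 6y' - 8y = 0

Characteristic equation: 2r² - 6r - 8 = 0
Divide by 2: r² - 3r - 4 = 0
Roots: r = 4, -1 (distinct real)
General solution: y = C₁e^(4x) + C₂e^(-x)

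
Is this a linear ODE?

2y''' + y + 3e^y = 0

No. Nonlinear (e^y is nonlinear in y)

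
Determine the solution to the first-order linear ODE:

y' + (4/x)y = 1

Using integrating factor method:

General solution: y = (1/5)x + Cx^(-4)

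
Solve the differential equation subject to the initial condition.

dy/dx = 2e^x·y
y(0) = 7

General solution: y = Ce^(2e^x)
Applying IC y(0) = 7:
Particular solution: y = 7e^(2(e^x - 1))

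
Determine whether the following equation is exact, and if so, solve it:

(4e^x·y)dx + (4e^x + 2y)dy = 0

Verify exactness: ∂M/∂y = ∂N/∂x ✓
Find F(x,y) such that ∂F/∂x = M, ∂F/∂y = N
Solution: 4e^x·y + y² = C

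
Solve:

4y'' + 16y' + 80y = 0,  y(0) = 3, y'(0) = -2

General solution: y = e^(-2x)(C₁cos(4x) + C₂sin(4x))
Complex roots r = -2 ± 4i
Applying ICs: C₁ = 3, C₂ = 1
Particular solution: y = e^(-2x)(3cos(4x) + sin(4x))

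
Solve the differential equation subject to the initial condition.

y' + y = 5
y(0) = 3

General solution: y = 5 + Ce^(-x)
Applying y(0) = 3: C = 3 - 5 = -2
Particular solution: y = 5 - 2e^(-x)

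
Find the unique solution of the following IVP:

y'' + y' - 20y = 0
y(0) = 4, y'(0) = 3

General solution: y = C₁e^(4x) + C₂e^(-5x)
Applying ICs: C₁ = 23/9, C₂ = 13/9
Particular solution: y = (23/9)e^(4x) + (13/9)e^(-5x)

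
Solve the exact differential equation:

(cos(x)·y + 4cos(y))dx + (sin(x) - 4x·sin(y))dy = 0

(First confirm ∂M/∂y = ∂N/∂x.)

Verify exactness: ∂M/∂y = ∂N/∂x ✓
Find F(x,y) such that ∂F/∂x = M, ∂F/∂y = N
Solution: sin(x)·y + 4x·cos(y) = C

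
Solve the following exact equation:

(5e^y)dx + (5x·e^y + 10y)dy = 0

Verify exactness: ∂M/∂y = ∂N/∂x ✓
Find F(x,y) such that ∂F/∂x = M, ∂F/∂y = N
Solution: 5x·e^y + 5y² = C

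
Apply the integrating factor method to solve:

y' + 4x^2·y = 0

Using integrating factor method:

General solution: y = Ce^(-4x^3/3)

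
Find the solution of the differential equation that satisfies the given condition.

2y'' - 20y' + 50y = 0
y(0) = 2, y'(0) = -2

General solution: y = (C₁ + C₂x)e^(5x)
Repeated root r = 5
Applying ICs: C₁ = 2, C₂ = -12
Particular solution: y = (2 - 12x)e^(5x)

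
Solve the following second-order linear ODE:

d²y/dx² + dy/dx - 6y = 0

Characteristic equation: r² + r - 6 = 0
Roots: r = 2, -3 (distinct real)
General solution: y = C₁e^(2x) + C₂e^(-3x)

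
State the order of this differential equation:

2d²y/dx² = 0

The order is 2 (highest derivative is of order 2).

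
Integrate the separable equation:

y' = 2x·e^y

Separating variables and integrating:
-e^(-y) = x² + C

General solution: y = -ln(C - x²)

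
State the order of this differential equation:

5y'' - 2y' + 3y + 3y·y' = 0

The order is 2 (highest derivative is of order 2).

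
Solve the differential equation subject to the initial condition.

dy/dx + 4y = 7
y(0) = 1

General solution: y = 7/4 + Ce^(-4x)
Applying y(0) = 1: C = 1 - 7/4 = -3/4
Particular solution: y = 7/4 - (3/4)e^(-4x)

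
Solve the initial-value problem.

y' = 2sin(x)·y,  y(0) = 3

General solution: y = Ce^(-2cos(x))
Applying IC y(0) = 3:
Particular solution: y = 3e^(2(1-cos(x)))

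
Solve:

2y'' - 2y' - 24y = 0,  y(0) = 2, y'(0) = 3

General solution: y = C₁e^(4x) + C₂e^(-3x)
Applying ICs: C₁ = 9/7, C₂ = 5/7
Particular solution: y = (9/7)e^(4x) + (5/7)e^(-3x)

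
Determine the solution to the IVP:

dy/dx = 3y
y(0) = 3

General solution: y = Ce^(3x)
Applying IC y(0) = 3:
Particular solution: y = 3e^(3x)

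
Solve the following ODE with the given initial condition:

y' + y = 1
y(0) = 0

General solution: y = 1 + Ce^(-x)
Applying y(0) = 0: C = 0 - 1 = -1
Particular solution: y = 1 - e^(-x)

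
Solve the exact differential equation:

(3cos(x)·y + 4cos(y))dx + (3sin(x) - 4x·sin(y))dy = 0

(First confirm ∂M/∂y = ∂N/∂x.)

Verify exactness: ∂M/∂y = ∂N/∂x ✓
Find F(x,y) such that ∂F/∂x = M, ∂F/∂y = N
Solution: 3sin(x)·y + 4x·cos(y) = C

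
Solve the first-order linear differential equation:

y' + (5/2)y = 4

Using integrating factor method:

General solution: y = 8/5 + Ce^(-5x/2)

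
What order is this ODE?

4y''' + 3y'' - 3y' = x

The order is 3 (highest derivative is of order 3).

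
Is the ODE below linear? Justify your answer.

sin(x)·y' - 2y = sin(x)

Yes. Linear (y and its derivatives appear to the first power only, no products of y terms)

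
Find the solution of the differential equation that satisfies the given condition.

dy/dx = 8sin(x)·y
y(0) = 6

General solution: y = Ce^(-8cos(x))
Applying IC y(0) = 6:
Particular solution: y = 6e^(8(1-cos(x)))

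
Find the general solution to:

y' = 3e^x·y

Separating variables and integrating:
ln|y| = 3e^x + C

General solution: y = Ce^(3e^x)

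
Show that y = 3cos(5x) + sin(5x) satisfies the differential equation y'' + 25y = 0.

Verification:
y'' = -75cos(5x) - 25sin(5x)
y'' + 25y = 0 ✓

Yes, it is a solution.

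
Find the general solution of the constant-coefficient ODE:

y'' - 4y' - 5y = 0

Characteristic equation: r² - 4r - 5 = 0
Roots: r = 5, -1 (distinct real)
General solution: y = C₁e^(5x) + C₂e^(-x)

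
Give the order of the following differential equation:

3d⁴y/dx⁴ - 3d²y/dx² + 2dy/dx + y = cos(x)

The order is 4 (highest derivative is of order 4).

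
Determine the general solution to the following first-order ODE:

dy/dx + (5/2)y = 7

Using integrating factor method:

General solution: y = 14/5 + Ce^(-5x/2)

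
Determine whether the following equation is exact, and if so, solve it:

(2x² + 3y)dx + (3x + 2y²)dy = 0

Verify exactness: ∂M/∂y = ∂N/∂x ✓
Find F(x,y) such that ∂F/∂x = M, ∂F/∂y = N
Solution: 2x³/3 + 3xy + 2y³/3 = C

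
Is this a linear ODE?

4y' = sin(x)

Yes. Linear (y and its derivatives appear to the first power only, no products of y terms)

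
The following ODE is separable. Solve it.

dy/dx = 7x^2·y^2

Separating variables and integrating:
-1/y = 7x^3/3 + C

General solution: y^-1 = (-7/3)x^3 + C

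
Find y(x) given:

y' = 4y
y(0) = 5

General solution: y = Ce^(4x)
Applying IC y(0) = 5:
Particular solution: y = 5e^(4x)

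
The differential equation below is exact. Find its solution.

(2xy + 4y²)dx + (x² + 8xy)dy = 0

Verify exactness: ∂M/∂y = ∂N/∂x ✓
Find F(x,y) such that ∂F/∂x = M, ∂F/∂y = N
Solution: x²y + 4xy² = C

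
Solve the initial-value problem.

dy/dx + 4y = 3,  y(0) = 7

General solution: y = 3/4 + Ce^(-4x)
Applying y(0) = 7: C = 7 - 3/4 = 25/4
Particular solution: y = 3/4 + (25/4)e^(-4x)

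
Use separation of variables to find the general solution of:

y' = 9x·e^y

Separating variables and integrating:
-e^(-y) = 9x²/2 + C

General solution: y = -ln(C - 9x²/2)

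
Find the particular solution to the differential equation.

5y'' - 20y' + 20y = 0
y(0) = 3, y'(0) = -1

General solution: y = (C₁ + C₂x)e^(2x)
Repeated root r = 2
Applying ICs: C₁ = 3, C₂ = -7
Particular solution: y = (3 - 7x)e^(2x)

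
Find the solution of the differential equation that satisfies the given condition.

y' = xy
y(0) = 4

General solution: y = Ce^(x²/2)
Applying IC y(0) = 4:
Particular solution: y = 4e^(x²/2)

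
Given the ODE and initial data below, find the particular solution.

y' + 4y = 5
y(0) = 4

General solution: y = 5/4 + Ce^(-4x)
Applying y(0) = 4: C = 4 - 5/4 = 11/4
Particular solution: y = 5/4 + (11/4)e^(-4x)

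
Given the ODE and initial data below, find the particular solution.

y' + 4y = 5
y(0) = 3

General solution: y = 5/4 + Ce^(-4x)
Applying y(0) = 3: C = 3 - 5/4 = 7/4
Particular solution: y = 5/4 + (7/4)e^(-4x)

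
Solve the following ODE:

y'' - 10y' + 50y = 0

Characteristic equation: r² - 10r + 50 = 0
Roots: r = 5 ± 5i (complex conjugates)
General solution: y = e^(5x)(C₁cos(5x) + C₂sin(5x))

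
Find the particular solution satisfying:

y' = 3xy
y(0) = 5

General solution: y = Ce^(3x²/2)
Applying IC y(0) = 5:
Particular solution: y = 5e^(3x²/2)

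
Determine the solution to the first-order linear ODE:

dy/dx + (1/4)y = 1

Using integrating factor method:

General solution: y = 4 + Ce^(-x/4)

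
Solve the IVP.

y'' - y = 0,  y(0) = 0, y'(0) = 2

General solution: y = C₁e^x + C₂e^(-x)
Applying ICs: C₁ = 1, C₂ = -1
Particular solution: y = e^x - e^(-x)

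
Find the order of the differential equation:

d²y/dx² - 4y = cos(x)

The order is 2 (highest derivative is of order 2).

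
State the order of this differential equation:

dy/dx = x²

The order is 1 (highest derivative is of order 1).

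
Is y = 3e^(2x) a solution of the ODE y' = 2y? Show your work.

Verification:
y = 3e^(2x)
y' = 6e^(2x)
2y = 6e^(2x)
y' = 2y ✓

Yes, it is a solution.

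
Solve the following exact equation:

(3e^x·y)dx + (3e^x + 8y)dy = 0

Verify exactness: ∂M/∂y = ∂N/∂x ✓
Find F(x,y) such that ∂F/∂x = M, ∂F/∂y = N
Solution: 3e^x·y + 4y² = C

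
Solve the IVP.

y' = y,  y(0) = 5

General solution: y = Ce^x
Applying IC y(0) = 5:
Particular solution: y = 5e^x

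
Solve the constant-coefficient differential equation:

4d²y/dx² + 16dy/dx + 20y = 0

Characteristic equation: 4r² + 16r + 20 = 0
Divide by 4: r² + 4r + 5 = 0
Roots: r = -2 ± i (complex conjugates)
General solution: y = e^(-2x)(C₁cos(x) + C₂sin(x))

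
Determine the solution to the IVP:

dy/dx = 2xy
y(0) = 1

General solution: y = Ce^(x²)
Applying IC y(0) = 1:
Particular solution: y = e^(x²)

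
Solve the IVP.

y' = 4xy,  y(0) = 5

General solution: y = Ce^(2x²)
Applying IC y(0) = 5:
Particular solution: y = 5e^(2x²)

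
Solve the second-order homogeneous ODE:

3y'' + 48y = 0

Characteristic equation: 3r² + 48 = 0
Divide by 3: r² + 16 = 0
Roots: r = ±4i (complex conjugates)
General solution: y = C₁cos(4x) + C₂sin(4x)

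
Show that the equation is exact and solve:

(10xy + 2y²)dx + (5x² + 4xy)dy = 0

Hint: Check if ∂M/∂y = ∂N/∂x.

Verify exactness: ∂M/∂y = ∂N/∂x ✓
Find F(x,y) such that ∂F/∂x = M, ∂F/∂y = N
Solution: 5x²y + 2xy² = C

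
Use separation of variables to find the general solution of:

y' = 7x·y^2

Separating variables and integrating:
-1/y = 7x^2/2 + C

General solution: y^-1 = (-7/2)x^2 + C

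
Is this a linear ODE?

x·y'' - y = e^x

Yes. Linear (y and its derivatives appear to the first power only, no products of y terms)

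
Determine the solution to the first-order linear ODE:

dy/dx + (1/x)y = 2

Using integrating factor method:

General solution: y = x + C/x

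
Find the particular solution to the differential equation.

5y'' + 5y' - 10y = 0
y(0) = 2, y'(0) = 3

General solution: y = C₁e^x + C₂e^(-2x)
Applying ICs: C₁ = 7/3, C₂ = -1/3
Particular solution: y = (7/3)e^x - (1/3)e^(-2x)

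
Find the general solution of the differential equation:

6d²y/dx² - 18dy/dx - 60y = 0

Characteristic equation: 6r² - 18r - 60 = 0
Divide by 6: r² - 3r - 10 = 0
Roots: r = 5, -2 (distinct real)
General solution: y = C₁e^(5x) + C₂e^(-2x)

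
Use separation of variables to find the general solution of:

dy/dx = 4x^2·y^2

Separating variables and integrating:
-1/y = 4x^3/3 + C

General solution: y^-1 = (-4/3)x^3 + C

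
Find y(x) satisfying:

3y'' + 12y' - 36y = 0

Characteristic equation: 3r² + 12r - 36 = 0
Divide by 3: r² + 4r - 12 = 0
Roots: r = 2, -6 (distinct real)
General solution: y = C₁e^(2x) + C₂e^(-6x)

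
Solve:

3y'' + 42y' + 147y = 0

Characteristic equation: 3r² + 42r + 147 = 0
Divide by 3: r² + 14r + 49 = 0
Factored: (r + 7)² = 0
Repeated root: r = -7
General solution: y = (C₁ + C₂x)e^(-7x)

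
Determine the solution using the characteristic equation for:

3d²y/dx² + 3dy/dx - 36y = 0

Characteristic equation: 3r² + 3r - 36 = 0
Divide by 3: r² + r - 12 = 0
Roots: r = 3, -4 (distinct real)
General solution: y = C₁e^(3x) + C₂e^(-4x)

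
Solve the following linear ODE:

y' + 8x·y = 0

Using integrating factor method:

General solution: y = Ce^(-4x^2)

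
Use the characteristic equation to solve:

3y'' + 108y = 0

Characteristic equation: 3r² + 108 = 0
Divide by 3: r² + 36 = 0
Roots: r = ±6i (complex conjugates)
General solution: y = C₁cos(6x) + C₂sin(6x)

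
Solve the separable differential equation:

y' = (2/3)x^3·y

Separating variables and integrating:
ln|y| = x^4/6 + C

General solution: y = Ce^(x^4/6)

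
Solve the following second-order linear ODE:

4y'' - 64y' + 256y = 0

Characteristic equation: 4r² - 64r + 256 = 0
Divide by 4: r² - 16r + 64 = 0
Factored: (r - 8)² = 0
Repeated root: r = 8
General solution: y = (C₁ + C₂x)e^(8x)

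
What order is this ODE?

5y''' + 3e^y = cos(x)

The order is 3 (highest derivative is of order 3).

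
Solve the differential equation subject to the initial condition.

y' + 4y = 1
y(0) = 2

General solution: y = 1/4 + Ce^(-4x)
Applying y(0) = 2: C = 2 - 1/4 = 7/4
Particular solution: y = 1/4 + (7/4)e^(-4x)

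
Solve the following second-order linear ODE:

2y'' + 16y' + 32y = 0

Characteristic equation: 2r² + 16r + 32 = 0
Divide by 2: r² + 8r + 16 = 0
Factored: (r + 4)² = 0
Repeated root: r = -4
General solution: y = (C₁ + C₂x)e^(-4x)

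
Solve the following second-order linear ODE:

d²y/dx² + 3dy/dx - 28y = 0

Characteristic equation: r² + 3r - 28 = 0
Roots: r = 4, -7 (distinct real)
General solution: y = C₁e^(4x) + C₂e^(-7x)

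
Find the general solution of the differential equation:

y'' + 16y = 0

Characteristic equation: r² + 16 = 0
Roots: r = ±4i (complex conjugates)
General solution: y = C₁cos(4x) + C₂sin(4x)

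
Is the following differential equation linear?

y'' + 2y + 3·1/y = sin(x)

No. Nonlinear (1/y term)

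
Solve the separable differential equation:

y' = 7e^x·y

Separating variables and integrating:
ln|y| = 7e^x + C

General solution: y = Ce^(7e^x)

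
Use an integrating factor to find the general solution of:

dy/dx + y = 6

Using integrating factor method:

General solution: y = 6 + Ce^(-x)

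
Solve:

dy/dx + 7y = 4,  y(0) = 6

General solution: y = 4/7 + Ce^(-7x)
Applying y(0) = 6: C = 6 - 4/7 = 38/7
Particular solution: y = 4/7 + (38/7)e^(-7x)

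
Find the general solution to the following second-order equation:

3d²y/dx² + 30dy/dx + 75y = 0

Characteristic equation: 3r² + 30r + 75 = 0
Divide by 3: r² + 10r + 25 = 0
Factored: (r + 5)² = 0
Repeated root: r = -5
General solution: y = (C₁ + C₂x)e^(-5x)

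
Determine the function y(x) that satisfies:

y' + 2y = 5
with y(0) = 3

General solution: y = 5/2 + Ce^(-2x)
Applying y(0) = 3: C = 3 - 5/2 = 1/2
Particular solution: y = 5/2 + (1/2)e^(-2x)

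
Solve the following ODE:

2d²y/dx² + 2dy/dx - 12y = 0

Characteristic equation: 2r² + 2r - 12 = 0
Divide by 2: r² + r - 6 = 0
Roots: r = 2, -3 (distinct real)
General solution: y = C₁e^(2x) + C₂e^(-3x)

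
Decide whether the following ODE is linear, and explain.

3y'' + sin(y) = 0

Nonlinear (sin(y) is nonlinear in y)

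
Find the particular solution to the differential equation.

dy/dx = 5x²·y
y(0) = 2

General solution: y = Ce^(5x³/3)
Applying IC y(0) = 2:
Particular solution: y = 2e^(5x³/3)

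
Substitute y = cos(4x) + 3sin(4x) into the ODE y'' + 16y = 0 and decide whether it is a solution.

Verification:
y'' = -16cos(4x) - 48sin(4x)
y'' + 16y = 0 ✓

Yes, it is a solution.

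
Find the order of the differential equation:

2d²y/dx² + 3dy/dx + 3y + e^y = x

The order is 2 (highest derivative is of order 2).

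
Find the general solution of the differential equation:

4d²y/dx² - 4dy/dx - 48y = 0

Characteristic equation: 4r² - 4r - 48 = 0
Divide by 4: r² - r - 12 = 0
Roots: r = 4, -3 (distinct real)
General solution: y = C₁e^(4x) + C₂e^(-3x)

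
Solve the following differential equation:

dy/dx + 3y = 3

Using integrating factor method:

General solution: y = 1 + Ce^(-3x)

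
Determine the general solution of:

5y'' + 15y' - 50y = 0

Characteristic equation: 5r² + 15r - 50 = 0
Divide by 5: r² + 3r - 10 = 0
Roots: r = 2, -5 (distinct real)
General solution: y = C₁e^(2x) + C₂e^(-5x)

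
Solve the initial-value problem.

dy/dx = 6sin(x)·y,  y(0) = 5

General solution: y = Ce^(-6cos(x))
Applying IC y(0) = 5:
Particular solution: y = 5e^(6(1-cos(x)))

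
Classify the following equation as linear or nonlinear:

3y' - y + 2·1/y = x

Nonlinear (1/y term)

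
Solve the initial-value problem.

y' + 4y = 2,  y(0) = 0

General solution: y = 1/2 + Ce^(-4x)
Applying y(0) = 0: C = 0 - 1/2 = -1/2
Particular solution: y = 1/2 - (1/2)e^(-4x)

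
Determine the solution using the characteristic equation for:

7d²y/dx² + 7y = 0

Characteristic equation: 7r² + 7 = 0
Divide by 7: r² + 1 = 0
Roots: r = ±i (complex conjugates)
General solution: y = C₁cos(x) + C₂sin(x)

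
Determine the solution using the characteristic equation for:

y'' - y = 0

Characteristic equation: r² - 1 = 0
Roots: r = 1, -1 (distinct real)
General solution: y = C₁e^x + C₂e^(-x)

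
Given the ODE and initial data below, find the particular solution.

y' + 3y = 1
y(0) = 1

General solution: y = 1/3 + Ce^(-3x)
Applying y(0) = 1: C = 1 - 1/3 = 2/3
Particular solution: y = 1/3 + (2/3)e^(-3x)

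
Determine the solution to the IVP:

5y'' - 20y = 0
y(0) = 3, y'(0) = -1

General solution: y = C₁e^(2x) + C₂e^(-2x)
Applying ICs: C₁ = 5/4, C₂ = 7/4
Particular solution: y = (5/4)e^(2x) + (7/4)e^(-2x)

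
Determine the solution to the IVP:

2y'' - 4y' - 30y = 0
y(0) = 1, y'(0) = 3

General solution: y = C₁e^(5x) + C₂e^(-3x)
Applying ICs: C₁ = 3/4, C₂ = 1/4
Particular solution: y = (3/4)e^(5x) + (1/4)e^(-3x)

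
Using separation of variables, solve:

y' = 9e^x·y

Separating variables and integrating:
ln|y| = 9e^x + C

General solution: y = Ce^(9e^x)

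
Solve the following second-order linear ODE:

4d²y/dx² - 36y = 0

Characteristic equation: 4r² - 36 = 0
Divide by 4: r² - 9 = 0
Roots: r = 3, -3 (distinct real)
General solution: y = C₁e^(3x) + C₂e^(-3x)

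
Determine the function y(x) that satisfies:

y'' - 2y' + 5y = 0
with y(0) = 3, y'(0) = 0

General solution: y = e^x(C₁cos(2x) + C₂sin(2x))
Complex roots r = 1 ± 2i
Applying ICs: C₁ = 3, C₂ = -3/2
Particular solution: y = e^x(3cos(2x) - (3/2)sin(2x))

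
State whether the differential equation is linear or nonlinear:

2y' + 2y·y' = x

Nonlinear (product y·y')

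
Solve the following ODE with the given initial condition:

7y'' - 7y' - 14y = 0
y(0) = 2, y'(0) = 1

General solution: y = C₁e^(2x) + C₂e^(-x)
Applying ICs: C₁ = 1, C₂ = 1
Particular solution: y = e^(2x) + e^(-x)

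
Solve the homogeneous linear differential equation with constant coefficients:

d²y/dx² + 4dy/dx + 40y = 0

Characteristic equation: r² + 4r + 40 = 0
Roots: r = -2 ± 6i (complex conjugates)
General solution: y = e^(-2x)(C₁cos(6x) + C₂sin(6x))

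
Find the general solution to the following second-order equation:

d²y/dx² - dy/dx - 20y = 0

Characteristic equation: r² - r - 20 = 0
Roots: r = 5, -4 (distinct real)
General solution: y = C₁e^(5x) + C₂e^(-4x)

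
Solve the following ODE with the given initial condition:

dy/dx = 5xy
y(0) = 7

General solution: y = Ce^(5x²/2)
Applying IC y(0) = 7:
Particular solution: y = 7e^(5x²/2)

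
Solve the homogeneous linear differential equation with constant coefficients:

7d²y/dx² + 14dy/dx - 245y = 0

Characteristic equation: 7r² + 14r - 245 = 0
Divide by 7: r² + 2r - 35 = 0
Roots: r = 5, -7 (distinct real)
General solution: y = C₁e^(5x) + C₂e^(-7x)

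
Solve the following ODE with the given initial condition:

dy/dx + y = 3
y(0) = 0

General solution: y = 3 + Ce^(-x)
Applying y(0) = 0: C = 0 - 3 = -3
Particular solution: y = 3 - 3e^(-x)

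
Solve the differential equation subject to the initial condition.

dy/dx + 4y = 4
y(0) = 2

General solution: y = 1 + Ce^(-4x)
Applying y(0) = 2: C = 2 - 1 = 1
Particular solution: y = 1 + e^(-4x)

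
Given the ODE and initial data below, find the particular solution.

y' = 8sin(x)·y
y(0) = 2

General solution: y = Ce^(-8cos(x))
Applying IC y(0) = 2:
Particular solution: y = 2e^(8(1-cos(x)))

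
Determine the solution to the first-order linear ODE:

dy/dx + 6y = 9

Using integrating factor method:

General solution: y = 3/2 + Ce^(-6x)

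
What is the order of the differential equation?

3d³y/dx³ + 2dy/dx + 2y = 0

The order is 3 (highest derivative is of order 3).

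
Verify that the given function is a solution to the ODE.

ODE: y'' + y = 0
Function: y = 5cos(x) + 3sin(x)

Verification:
y'' = -5cos(x) - 3sin(x)
y'' + y = 0 ✓

Yes, it is a solution.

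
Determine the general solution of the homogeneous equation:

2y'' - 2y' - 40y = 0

Characteristic equation: 2r² - 2r - 40 = 0
Divide by 2: r² - r - 20 = 0
Roots: r = 5, -4 (distinct real)
General solution: y = C₁e^(5x) + C₂e^(-4x)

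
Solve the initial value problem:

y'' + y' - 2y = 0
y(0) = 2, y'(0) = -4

General solution: y = C₁e^x + C₂e^(-2x)
Applying ICs: C₁ = 0, C₂ = 2
Particular solution: y = 2e^(-2x)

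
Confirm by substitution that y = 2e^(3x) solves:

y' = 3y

Verification:
y = 2e^(3x)
y' = 6e^(3x)
3y = 6e^(3x)
y' = 3y ✓

Yes, it is a solution.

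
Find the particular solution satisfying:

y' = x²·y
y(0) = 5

General solution: y = Ce^(x³/3)
Applying IC y(0) = 5:
Particular solution: y = 5e^(x³/3)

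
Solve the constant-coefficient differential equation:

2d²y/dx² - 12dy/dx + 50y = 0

Characteristic equation: 2r² - 12r + 50 = 0
Divide by 2: r² - 6r + 25 = 0
Roots: r = 3 ± 4i (complex conjugates)
General solution: y = e^(3x)(C₁cos(4x) + C₂sin(4x))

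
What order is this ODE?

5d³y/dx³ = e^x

The order is 3 (highest derivative is of order 3).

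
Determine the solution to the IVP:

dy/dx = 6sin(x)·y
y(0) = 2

General solution: y = Ce^(-6cos(x))
Applying IC y(0) = 2:
Particular solution: y = 2e^(6(1-cos(x)))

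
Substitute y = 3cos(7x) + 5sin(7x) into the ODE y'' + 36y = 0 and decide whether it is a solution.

Verification:
y'' = -147cos(7x) - 245sin(7x)
y'' + 36y ≠ 0 (frequency mismatch: got 49 instead of 36)

No, it is not a solution.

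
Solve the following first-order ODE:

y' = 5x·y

Separating variables and integrating:
ln|y| = 5x^2/2 + C

General solution: y = Ce^(5x^2/2)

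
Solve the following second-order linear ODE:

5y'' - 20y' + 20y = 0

Characteristic equation: 5r² - 20r + 20 = 0
Divide by 5: r² - 4r + 4 = 0
Factored: (r - 2)² = 0
Repeated root: r = 2
General solution: y = (C₁ + C₂x)e^(2x)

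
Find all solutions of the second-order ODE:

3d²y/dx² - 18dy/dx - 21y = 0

Characteristic equation: 3r² - 18r - 21 = 0
Divide by 3: r² - 6r - 7 = 0
Roots: r = 7, -1 (distinct real)
General solution: y = C₁e^(7x) + C₂e^(-x)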